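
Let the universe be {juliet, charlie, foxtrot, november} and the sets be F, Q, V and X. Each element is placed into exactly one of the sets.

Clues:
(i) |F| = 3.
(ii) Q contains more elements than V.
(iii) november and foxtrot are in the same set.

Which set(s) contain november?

november: F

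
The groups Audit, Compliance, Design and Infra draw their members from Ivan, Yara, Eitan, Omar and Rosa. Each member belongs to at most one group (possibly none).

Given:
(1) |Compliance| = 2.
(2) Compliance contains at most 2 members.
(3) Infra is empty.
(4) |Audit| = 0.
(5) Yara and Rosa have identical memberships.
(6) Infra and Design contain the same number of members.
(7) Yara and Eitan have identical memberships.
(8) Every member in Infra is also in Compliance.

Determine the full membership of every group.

Audit = {}; Compliance = {Ivan, Omar}; Design = {}; Infra = {}

(3): Infra already has 0, so the rest are out.
(4): Audit already has 0, so the rest are out.
Suppose Ivan ∉ Compliance: no assignment then satisfies all the clues, so Ivan ∈ Compliance.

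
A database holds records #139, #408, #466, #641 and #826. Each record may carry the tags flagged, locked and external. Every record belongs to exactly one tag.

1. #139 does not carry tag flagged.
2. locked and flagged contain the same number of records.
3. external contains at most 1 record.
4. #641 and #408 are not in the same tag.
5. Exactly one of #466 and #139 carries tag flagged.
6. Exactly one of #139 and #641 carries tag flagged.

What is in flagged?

From (1): #139 ∉ flagged.
(5) (exactly one): #466 ∈ flagged.
(6) (exactly one): #641 ∈ flagged.
(4): #408 ∉ flagged.
Suppose #826 ∈ flagged: no assignment then satisfies all the clues, so #826 ∉ flagged.

flagged = {#466, #641}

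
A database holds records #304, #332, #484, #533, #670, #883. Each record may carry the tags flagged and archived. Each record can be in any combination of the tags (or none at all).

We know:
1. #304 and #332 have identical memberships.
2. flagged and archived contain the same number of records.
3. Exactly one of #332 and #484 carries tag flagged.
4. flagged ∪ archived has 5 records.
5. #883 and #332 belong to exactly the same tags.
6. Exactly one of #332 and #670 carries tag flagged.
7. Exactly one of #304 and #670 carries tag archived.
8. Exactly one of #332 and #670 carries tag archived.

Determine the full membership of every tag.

flagged = {#304, #332, #533, #883}; archived = {#304, #332, #484, #883}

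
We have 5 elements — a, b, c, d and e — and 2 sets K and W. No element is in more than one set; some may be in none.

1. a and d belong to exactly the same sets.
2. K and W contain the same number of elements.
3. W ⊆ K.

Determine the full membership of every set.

K = {}; W = {}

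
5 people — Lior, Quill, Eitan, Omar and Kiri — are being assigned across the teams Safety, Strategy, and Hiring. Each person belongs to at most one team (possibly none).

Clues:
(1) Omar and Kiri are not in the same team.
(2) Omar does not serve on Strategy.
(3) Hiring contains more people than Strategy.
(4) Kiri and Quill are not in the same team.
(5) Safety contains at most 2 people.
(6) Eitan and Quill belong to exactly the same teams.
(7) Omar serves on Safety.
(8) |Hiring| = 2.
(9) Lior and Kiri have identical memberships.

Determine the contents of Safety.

Safety = {Omar}

From (2): Omar ∉ Strategy.
From (7): Omar ∈ Safety.
(1): Kiri ∉ Safety.
(9): Lior matches Kiri: Lior ∉ Safety.
Suppose Quill ∈ Safety: no assignment then satisfies all the clues, so Quill ∉ Safety.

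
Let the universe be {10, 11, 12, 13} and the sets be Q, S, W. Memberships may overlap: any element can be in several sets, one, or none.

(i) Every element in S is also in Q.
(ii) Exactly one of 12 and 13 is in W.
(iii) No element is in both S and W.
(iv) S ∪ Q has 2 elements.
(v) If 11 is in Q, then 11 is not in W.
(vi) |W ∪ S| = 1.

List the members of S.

S = {}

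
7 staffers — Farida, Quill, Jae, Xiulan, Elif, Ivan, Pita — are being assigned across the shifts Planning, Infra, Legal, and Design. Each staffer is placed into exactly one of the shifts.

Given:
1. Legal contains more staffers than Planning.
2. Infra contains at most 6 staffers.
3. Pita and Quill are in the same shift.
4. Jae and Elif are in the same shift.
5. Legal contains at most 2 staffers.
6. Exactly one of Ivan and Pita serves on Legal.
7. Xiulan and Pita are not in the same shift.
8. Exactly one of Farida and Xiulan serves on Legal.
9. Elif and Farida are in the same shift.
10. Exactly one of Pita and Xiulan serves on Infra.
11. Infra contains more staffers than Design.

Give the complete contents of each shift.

Planning = {}; Infra = {Elif, Farida, Jae, Pita, Quill}; Legal = {Ivan, Xiulan}; Design = {}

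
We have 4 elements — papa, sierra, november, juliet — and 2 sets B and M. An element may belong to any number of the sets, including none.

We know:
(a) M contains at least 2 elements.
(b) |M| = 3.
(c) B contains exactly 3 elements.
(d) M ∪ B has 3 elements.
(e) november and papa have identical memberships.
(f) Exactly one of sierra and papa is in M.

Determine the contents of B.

B = {juliet, november, papa}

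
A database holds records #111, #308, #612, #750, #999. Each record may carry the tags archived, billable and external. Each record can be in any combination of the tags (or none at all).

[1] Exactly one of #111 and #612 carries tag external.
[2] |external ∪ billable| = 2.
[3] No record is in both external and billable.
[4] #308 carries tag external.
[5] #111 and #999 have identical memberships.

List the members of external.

From (4): #308 ∈ external.
(3) (disjoint): #308 ∉ billable.
Suppose #111 ∈ external: no assignment then satisfies all the clues, so #111 ∉ external.

external = {#308, #612}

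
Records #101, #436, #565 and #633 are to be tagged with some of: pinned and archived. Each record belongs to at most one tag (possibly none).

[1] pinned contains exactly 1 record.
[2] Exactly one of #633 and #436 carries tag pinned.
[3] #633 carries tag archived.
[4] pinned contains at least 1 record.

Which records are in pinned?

From (3): #633 ∈ archived.
(2) (exactly one): #436 ∈ pinned.
(1): pinned already has 1, so the rest are out.

pinned = {#436}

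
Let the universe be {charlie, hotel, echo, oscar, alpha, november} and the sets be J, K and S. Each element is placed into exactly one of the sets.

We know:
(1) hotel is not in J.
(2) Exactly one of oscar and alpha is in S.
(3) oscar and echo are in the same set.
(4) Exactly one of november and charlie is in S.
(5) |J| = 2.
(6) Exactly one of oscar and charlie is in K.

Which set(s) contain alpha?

alpha: S

From (1): hotel ∉ J.
Suppose alpha ∈ J: no assignment then satisfies all the clues, so alpha ∉ J.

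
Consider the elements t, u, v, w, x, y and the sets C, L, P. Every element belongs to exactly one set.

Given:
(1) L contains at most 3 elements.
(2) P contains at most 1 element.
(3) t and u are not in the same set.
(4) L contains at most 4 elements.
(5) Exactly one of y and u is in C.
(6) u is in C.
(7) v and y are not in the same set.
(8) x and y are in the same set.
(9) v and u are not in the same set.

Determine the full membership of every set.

C = {u, w}; L = {t, x, y}; P = {v}

From (6): u ∈ C.
(3): t ∉ C.
(5) (exactly one): y ∉ C.
(8): x matches y: x ∉ C.
(9): v ∉ C.
Suppose t ∉ L: no assignment then satisfies all the clues, so t ∈ L.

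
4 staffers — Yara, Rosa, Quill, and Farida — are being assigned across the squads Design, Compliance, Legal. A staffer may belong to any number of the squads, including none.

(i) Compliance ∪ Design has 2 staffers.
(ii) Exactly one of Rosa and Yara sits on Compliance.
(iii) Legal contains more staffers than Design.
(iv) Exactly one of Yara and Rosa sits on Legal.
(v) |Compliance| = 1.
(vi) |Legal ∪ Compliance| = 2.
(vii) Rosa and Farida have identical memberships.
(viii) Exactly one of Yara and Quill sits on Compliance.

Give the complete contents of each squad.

Design = {Quill}; Compliance = {Yara}; Legal = {Quill, Yara}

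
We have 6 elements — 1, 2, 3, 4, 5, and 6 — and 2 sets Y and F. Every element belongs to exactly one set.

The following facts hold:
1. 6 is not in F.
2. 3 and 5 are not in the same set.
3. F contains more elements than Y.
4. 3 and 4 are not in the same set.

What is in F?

F = {1, 2, 4, 5}

From (1): 6 ∉ F.
Only one set left: 6 ∈ Y.
Suppose 1 ∉ F: no assignment then satisfies all the clues, so 1 ∈ F.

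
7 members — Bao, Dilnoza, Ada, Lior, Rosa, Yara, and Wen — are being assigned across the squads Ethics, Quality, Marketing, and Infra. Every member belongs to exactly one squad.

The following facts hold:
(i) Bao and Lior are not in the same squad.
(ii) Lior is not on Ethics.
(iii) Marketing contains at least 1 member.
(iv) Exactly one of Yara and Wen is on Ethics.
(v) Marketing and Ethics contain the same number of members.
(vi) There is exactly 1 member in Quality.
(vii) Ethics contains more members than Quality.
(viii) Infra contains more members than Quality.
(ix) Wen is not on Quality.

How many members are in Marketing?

2

From (ii): Lior ∉ Ethics.
From (ix): Wen ∉ Quality.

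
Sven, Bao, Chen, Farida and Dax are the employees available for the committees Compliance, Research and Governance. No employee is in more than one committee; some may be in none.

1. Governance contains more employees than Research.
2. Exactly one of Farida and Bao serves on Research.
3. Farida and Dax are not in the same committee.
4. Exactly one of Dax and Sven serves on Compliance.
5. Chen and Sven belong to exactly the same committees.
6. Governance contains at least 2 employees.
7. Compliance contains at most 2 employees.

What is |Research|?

1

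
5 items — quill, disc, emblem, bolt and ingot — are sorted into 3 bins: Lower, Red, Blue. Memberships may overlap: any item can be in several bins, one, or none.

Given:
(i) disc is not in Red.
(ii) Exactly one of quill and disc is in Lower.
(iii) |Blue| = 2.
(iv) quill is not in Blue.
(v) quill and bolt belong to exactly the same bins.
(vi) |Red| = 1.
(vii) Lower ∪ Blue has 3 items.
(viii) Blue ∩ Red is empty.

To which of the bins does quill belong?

quill: none

From (i): disc ∉ Red.
From (iv): quill ∉ Blue.
(v): bolt matches quill: bolt ∉ Blue.
Suppose quill ∈ Lower: no assignment then satisfies all the clues, so quill ∉ Lower.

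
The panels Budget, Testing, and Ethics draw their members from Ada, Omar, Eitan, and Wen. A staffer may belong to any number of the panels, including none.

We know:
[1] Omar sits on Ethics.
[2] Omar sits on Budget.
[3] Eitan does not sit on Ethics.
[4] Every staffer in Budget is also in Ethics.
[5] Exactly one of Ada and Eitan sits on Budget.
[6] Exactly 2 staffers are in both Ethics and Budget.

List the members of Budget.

Budget = {Ada, Omar}

From (1): Omar ∈ Ethics.
From (2): Omar ∈ Budget.
From (3): Eitan ∉ Ethics.
(4) contrapositive: Eitan ∉ Budget.
(5) (exactly one): Ada ∈ Budget.
(4) with Ada ∈ Budget: Ada ∈ Ethics.
Suppose Wen ∈ Budget: no assignment then satisfies all the clues, so Wen ∉ Budget.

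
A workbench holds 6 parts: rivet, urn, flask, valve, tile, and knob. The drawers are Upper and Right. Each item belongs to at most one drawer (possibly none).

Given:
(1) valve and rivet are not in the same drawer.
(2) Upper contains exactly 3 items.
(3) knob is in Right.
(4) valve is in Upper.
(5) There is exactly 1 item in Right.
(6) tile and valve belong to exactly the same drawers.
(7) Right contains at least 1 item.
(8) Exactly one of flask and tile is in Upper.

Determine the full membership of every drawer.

Upper = {tile, urn, valve}; Right = {knob}

From (3): knob ∈ Right.
From (4): valve ∈ Upper.
(1): rivet ∉ Upper.
(5): Right already has 1, so the rest are out.
(6): tile matches valve: tile ∈ Upper.
(8) (exactly one): flask ∉ Upper.
(2): only 3 candidates remain for Upper, so all are in.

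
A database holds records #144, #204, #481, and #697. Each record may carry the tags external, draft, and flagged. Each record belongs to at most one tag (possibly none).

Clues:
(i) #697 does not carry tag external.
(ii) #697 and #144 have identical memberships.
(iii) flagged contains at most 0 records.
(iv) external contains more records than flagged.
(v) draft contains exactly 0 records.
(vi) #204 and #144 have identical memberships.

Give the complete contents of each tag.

From (i): #697 ∉ external.
(ii): #144 matches #697: #144 ∉ external.
(iii): flagged already has 0, so the rest are out.
(v): draft already has 0, so the rest are out.
(vi): #204 matches #144: #204 ∉ external.
Suppose #481 ∉ external: no assignment then satisfies all the clues, so #481 ∈ external.

external = {#481}; draft = {}; flagged = {}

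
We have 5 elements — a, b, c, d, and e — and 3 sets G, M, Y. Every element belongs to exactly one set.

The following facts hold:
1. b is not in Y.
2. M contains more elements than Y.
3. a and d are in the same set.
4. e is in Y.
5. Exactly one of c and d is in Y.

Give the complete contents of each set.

G = {}; M = {a, b, d}; Y = {c, e}

From (1): b ∉ Y.
From (4): e ∈ Y.
Suppose a ∈ G: no assignment then satisfies all the clues, so a ∉ G.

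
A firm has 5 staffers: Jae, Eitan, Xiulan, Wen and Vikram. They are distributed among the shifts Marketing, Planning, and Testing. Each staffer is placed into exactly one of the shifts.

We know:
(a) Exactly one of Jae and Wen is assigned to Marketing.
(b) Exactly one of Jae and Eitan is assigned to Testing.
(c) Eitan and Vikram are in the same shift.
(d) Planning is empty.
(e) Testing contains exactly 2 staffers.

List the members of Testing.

Testing = {Jae, Xiulan}

(d): Planning already has 0, so the rest are out.
Suppose Jae ∉ Testing: no assignment then satisfies all the clues, so Jae ∈ Testing.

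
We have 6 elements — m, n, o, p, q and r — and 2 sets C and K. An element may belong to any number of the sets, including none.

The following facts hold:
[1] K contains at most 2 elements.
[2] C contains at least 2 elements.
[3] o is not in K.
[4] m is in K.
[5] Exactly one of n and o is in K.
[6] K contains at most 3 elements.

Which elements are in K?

From (3): o ∉ K.
From (4): m ∈ K.
(5) (exactly one): n ∈ K.
(1): K already has 2, so the rest are out.

K = {m, n}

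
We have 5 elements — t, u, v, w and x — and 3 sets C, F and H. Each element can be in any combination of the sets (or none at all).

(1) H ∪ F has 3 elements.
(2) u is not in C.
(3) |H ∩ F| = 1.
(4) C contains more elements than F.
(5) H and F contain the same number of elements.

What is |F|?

2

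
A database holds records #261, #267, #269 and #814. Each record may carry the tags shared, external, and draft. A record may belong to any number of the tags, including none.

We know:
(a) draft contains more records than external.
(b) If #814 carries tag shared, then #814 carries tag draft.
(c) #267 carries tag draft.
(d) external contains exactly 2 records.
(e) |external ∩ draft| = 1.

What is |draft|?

3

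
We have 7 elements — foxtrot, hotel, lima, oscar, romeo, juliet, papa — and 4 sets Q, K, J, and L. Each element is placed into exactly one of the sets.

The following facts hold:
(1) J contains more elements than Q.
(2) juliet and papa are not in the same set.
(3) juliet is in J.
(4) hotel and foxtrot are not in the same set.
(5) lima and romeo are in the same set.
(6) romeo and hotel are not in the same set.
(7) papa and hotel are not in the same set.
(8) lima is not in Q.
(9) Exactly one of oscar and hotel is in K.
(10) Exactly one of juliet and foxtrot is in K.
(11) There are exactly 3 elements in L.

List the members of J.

J = {hotel, juliet}

From (3): juliet ∈ J.
From (8): lima ∉ Q.
(2): papa ∉ J.
(5): romeo matches lima: romeo ∉ Q.
(10) (exactly one): foxtrot ∈ K.
(4): hotel ∉ K.
(9) (exactly one): oscar ∈ K.
Suppose hotel ∉ J: no assignment then satisfies all the clues, so hotel ∈ J.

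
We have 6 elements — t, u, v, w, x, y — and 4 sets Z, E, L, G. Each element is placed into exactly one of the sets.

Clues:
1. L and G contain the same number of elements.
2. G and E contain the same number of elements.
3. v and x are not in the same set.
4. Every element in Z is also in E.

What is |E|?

2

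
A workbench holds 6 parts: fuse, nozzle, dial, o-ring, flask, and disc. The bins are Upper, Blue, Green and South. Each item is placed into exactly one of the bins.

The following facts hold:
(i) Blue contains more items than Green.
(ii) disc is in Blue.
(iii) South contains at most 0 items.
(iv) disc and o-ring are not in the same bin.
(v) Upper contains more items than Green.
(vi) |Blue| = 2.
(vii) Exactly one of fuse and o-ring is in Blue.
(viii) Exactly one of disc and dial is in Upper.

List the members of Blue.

From (ii): disc ∈ Blue.
(iii): South already has 0, so the rest are out.
(iv): o-ring ∉ Blue.
(vii) (exactly one): fuse ∈ Blue.
(viii) (exactly one): dial ∈ Upper.
(vi): Blue already has 2, so the rest are out.

Blue = {disc, fuse}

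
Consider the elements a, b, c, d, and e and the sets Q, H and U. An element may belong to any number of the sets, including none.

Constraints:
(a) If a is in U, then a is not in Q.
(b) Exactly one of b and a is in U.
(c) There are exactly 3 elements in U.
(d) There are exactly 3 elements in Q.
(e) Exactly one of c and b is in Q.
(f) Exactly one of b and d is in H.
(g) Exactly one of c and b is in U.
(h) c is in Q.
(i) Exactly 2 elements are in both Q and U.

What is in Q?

From (h): c ∈ Q.
(e) (exactly one): b ∉ Q.
Suppose a ∈ Q: no assignment then satisfies all the clues, so a ∉ Q.

Q = {c, d, e}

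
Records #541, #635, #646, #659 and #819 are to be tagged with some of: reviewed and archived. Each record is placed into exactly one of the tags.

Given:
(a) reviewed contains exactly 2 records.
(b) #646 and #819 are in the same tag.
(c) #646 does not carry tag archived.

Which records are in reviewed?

From (c): #646 ∉ archived.
(b): #819 matches #646: #819 ∉ archived.
Only one tag left: #646 ∈ reviewed.
Only one tag left: #819 ∈ reviewed.
(a): reviewed already has 2, so the rest are out.
Only one tag left: #541 ∈ archived.
Only one tag left: #635 ∈ archived.
Only one tag left: #659 ∈ archived.

reviewed = {#646, #819}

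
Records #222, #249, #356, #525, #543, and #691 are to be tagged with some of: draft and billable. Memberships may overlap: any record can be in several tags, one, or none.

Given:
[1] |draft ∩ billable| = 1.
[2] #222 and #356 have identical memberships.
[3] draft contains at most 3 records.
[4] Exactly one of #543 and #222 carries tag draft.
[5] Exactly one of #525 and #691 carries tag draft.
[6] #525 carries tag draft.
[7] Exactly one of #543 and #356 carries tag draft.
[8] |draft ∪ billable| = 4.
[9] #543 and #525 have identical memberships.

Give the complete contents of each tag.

draft = {#249, #525, #543}; billable = {#249, #691}

From (6): #525 ∈ draft.
(5) (exactly one): #691 ∉ draft.
(9): #543 matches #525: #543 ∈ draft.
(4) (exactly one): #222 ∉ draft.
(7) (exactly one): #356 ∉ draft.
Suppose #222 ∈ billable: no assignment then satisfies all the clues, so #222 ∉ billable.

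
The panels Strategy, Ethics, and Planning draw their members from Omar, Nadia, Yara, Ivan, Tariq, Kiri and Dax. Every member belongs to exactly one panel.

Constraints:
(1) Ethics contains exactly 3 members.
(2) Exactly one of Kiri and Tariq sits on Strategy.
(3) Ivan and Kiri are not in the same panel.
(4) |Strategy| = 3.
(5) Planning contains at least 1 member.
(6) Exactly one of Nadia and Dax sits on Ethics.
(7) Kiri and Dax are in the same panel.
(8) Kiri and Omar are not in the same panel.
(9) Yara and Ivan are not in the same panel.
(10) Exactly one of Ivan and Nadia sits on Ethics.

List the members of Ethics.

Ethics = {Nadia, Omar, Tariq}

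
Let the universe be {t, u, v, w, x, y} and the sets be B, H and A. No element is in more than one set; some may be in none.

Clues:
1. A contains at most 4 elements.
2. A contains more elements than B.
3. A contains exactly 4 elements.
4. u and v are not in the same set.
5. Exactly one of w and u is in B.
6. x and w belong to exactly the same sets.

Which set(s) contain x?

x: A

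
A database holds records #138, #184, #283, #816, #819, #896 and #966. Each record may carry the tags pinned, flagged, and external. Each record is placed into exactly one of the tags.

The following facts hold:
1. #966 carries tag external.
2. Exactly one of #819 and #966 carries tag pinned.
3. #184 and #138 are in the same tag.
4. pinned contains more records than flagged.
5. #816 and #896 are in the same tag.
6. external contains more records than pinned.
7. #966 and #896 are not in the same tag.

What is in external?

external = {#138, #184, #283, #966}

From (1): #966 ∈ external.
(2) (exactly one): #819 ∈ pinned.
(7): #896 ∉ external.
(5): #816 matches #896: #816 ∉ external.
Suppose #138 ∉ external: no assignment then satisfies all the clues, so #138 ∈ external.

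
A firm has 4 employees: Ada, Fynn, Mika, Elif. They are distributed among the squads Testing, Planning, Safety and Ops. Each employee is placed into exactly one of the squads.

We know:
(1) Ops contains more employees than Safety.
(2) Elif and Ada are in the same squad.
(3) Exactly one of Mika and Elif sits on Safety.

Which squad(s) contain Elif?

Elif: Ops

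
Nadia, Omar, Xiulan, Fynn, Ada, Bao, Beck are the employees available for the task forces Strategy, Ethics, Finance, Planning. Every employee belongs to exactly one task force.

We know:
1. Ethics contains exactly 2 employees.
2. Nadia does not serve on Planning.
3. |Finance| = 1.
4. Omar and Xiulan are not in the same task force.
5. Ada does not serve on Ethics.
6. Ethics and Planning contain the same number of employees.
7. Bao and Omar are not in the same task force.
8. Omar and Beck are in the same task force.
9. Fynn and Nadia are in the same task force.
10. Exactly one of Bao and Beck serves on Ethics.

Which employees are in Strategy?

Strategy = {Fynn, Nadia}

From (2): Nadia ∉ Planning.
From (5): Ada ∉ Ethics.
(9): Fynn matches Nadia: Fynn ∉ Planning.
Suppose Nadia ∉ Strategy: no assignment then satisfies all the clues, so Nadia ∈ Strategy.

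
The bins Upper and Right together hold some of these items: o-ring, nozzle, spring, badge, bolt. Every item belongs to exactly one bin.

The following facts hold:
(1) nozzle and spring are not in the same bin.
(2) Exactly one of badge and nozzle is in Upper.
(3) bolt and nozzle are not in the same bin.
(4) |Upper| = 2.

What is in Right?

Right = {badge, bolt, spring}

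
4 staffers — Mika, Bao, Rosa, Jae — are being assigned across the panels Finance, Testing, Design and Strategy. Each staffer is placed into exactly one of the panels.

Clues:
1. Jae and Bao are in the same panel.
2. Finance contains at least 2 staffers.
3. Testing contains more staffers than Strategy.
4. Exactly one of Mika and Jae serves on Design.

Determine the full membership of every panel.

Finance = {Bao, Jae}; Testing = {Rosa}; Design = {Mika}; Strategy = {}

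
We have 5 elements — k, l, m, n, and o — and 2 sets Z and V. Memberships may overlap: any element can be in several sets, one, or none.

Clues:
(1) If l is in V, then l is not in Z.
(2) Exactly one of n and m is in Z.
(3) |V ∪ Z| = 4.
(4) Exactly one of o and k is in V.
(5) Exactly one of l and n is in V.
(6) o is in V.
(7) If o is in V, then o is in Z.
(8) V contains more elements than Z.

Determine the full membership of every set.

Z = {n, o}; V = {l, m, o}

From (6): o ∈ V.
(4) (exactly one): k ∉ V.
(7): o ∈ Z.
Suppose k ∈ Z: no assignment then satisfies all the clues, so k ∉ Z.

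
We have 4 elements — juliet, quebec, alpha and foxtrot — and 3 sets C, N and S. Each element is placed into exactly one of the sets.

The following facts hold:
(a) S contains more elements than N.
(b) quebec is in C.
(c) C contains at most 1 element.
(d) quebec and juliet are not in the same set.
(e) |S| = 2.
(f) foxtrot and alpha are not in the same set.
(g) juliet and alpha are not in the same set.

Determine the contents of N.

N = {alpha}

From (b): quebec ∈ C.
(c): C already has 1, so the rest are out.
Suppose juliet ∈ N: no assignment then satisfies all the clues, so juliet ∉ N.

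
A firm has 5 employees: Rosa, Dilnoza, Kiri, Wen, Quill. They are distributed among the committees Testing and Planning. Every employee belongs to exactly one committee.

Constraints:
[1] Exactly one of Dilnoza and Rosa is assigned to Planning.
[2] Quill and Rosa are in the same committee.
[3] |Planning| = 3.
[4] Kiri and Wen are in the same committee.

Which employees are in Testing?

Testing = {Quill, Rosa}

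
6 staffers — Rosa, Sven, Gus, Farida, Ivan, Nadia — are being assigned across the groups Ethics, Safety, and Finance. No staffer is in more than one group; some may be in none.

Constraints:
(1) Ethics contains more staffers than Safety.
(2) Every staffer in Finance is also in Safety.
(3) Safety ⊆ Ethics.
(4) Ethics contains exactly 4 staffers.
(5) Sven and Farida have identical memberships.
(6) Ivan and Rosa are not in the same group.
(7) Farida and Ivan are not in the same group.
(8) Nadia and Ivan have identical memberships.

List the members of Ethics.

Ethics = {Farida, Gus, Rosa, Sven}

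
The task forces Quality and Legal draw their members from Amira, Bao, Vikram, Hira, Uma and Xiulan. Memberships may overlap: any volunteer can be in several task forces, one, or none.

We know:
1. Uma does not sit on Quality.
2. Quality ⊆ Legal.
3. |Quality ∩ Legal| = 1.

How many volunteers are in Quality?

1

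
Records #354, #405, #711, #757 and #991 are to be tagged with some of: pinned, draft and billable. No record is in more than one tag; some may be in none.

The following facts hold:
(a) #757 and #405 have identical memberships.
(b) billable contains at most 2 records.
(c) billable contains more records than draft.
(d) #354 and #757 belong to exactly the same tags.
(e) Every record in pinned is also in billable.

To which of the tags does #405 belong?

#405: none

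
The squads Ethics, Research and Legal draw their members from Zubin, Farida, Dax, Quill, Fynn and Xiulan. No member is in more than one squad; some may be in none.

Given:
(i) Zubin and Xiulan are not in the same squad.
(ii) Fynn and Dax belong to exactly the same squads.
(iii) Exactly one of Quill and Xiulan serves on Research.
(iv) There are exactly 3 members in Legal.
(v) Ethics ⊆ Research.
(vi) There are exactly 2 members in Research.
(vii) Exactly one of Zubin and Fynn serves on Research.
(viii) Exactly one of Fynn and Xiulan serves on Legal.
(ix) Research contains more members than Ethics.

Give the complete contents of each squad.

Ethics = {}; Research = {Quill, Zubin}; Legal = {Dax, Farida, Fynn}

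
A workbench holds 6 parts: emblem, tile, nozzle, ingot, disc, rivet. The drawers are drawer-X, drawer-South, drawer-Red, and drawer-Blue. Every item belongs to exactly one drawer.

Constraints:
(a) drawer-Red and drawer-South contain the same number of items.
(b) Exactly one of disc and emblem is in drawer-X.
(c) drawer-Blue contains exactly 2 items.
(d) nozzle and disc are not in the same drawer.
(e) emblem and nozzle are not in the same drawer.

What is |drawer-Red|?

1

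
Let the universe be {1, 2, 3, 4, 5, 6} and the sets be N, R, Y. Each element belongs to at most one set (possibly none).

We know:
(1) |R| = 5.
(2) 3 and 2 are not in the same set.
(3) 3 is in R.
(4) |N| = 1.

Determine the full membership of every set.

N = {2}; R = {1, 3, 4, 5, 6}; Y = {}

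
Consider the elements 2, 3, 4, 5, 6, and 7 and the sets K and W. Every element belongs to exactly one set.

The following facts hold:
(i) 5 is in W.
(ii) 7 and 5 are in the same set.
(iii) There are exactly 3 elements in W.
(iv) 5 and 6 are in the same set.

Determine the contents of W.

From (i): 5 ∈ W.
(ii): 7 matches 5: 7 ∉ K.
(ii): 7 matches 5: 7 ∈ W.
(iv): 6 matches 5: 6 ∉ K.
(iv): 6 matches 5: 6 ∈ W.
(iii): W already has 3, so the rest are out.
Only one set left: 2 ∈ K.
Only one set left: 3 ∈ K.
Only one set left: 4 ∈ K.

W = {5, 6, 7}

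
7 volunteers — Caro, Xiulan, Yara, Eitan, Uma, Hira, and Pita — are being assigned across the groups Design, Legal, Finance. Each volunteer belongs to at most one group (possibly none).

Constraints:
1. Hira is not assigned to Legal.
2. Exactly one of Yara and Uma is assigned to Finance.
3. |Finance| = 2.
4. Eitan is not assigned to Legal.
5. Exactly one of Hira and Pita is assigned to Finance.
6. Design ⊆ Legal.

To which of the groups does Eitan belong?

From (1): Hira ∉ Legal.
From (4): Eitan ∉ Legal.
(6) contrapositive: Eitan ∉ Design.
(6) contrapositive: Hira ∉ Design.
Suppose Eitan ∈ Finance: no assignment then satisfies all the clues, so Eitan ∉ Finance.

Eitan: none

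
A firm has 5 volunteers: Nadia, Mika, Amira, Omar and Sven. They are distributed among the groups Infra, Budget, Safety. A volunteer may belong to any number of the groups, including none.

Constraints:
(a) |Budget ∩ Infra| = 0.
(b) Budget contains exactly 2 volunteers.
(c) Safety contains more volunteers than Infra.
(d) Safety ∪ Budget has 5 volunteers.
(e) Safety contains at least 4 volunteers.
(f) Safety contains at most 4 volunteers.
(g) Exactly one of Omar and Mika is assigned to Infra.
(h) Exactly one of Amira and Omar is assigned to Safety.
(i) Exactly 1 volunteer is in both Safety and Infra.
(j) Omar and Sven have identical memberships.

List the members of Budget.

Budget = {Amira, Nadia}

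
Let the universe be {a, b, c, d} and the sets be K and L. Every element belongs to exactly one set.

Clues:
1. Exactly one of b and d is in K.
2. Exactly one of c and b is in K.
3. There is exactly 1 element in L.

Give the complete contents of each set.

K = {a, c, d}; L = {b}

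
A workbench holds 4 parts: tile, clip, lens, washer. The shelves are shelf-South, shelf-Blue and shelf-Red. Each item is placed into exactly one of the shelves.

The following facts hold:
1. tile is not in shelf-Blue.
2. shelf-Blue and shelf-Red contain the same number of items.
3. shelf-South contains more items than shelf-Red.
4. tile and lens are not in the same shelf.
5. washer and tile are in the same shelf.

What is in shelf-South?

shelf-South = {tile, washer}

From (1): tile ∉ shelf-Blue.
(5): washer matches tile: washer ∉ shelf-Blue.
Suppose tile ∉ shelf-South: no assignment then satisfies all the clues, so tile ∈ shelf-South.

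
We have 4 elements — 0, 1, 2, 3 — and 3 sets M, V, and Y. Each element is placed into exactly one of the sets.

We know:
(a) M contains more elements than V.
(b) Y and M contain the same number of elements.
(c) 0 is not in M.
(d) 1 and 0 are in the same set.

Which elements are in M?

From (c): 0 ∉ M.
(d): 1 matches 0: 1 ∉ M.
Suppose 2 ∉ M: no assignment then satisfies all the clues, so 2 ∈ M.

M = {2, 3}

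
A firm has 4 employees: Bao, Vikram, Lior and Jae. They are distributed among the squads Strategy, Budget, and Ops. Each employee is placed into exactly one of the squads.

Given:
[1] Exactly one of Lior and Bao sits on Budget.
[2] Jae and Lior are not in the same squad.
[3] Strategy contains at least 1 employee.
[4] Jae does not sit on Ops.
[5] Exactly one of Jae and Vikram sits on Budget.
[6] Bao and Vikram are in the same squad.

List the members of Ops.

Ops = {Lior}

From (4): Jae ∉ Ops.
Suppose Bao ∈ Ops: no assignment then satisfies all the clues, so Bao ∉ Ops.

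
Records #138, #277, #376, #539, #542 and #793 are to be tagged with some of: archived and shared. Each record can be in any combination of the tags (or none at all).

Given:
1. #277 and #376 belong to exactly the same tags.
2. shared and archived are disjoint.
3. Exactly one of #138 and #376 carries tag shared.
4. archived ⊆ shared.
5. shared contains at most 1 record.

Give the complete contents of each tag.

archived = {}; shared = {#138}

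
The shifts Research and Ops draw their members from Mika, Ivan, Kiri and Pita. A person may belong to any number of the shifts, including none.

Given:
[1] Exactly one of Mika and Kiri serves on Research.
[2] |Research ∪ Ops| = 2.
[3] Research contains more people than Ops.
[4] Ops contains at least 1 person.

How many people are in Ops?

1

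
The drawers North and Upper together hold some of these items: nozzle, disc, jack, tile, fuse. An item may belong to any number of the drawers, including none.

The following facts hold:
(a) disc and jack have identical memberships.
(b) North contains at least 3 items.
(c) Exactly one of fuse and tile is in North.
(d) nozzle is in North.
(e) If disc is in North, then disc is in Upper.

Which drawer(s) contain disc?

disc: North, Upper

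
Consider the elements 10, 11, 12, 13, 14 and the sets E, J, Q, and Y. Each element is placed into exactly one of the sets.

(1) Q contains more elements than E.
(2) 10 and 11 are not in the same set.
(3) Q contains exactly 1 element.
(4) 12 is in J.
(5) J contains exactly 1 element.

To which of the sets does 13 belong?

13: Y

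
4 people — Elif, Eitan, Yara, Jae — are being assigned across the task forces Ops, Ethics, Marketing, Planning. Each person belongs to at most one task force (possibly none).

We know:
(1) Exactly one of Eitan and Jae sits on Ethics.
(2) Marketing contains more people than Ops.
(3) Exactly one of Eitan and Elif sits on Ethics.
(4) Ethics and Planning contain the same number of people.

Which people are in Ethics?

Ethics = {Eitan}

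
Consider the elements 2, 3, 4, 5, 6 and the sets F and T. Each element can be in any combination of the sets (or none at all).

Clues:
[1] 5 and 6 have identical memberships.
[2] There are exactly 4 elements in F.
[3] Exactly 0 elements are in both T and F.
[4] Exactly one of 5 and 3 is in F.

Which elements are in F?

F = {2, 4, 5, 6}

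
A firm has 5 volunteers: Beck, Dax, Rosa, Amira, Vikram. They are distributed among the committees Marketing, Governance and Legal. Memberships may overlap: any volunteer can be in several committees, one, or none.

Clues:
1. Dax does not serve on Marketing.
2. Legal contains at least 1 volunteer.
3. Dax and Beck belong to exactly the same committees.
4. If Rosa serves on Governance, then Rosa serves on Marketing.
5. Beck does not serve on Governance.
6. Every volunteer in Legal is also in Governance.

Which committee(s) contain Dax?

Dax: none

From (1): Dax ∉ Marketing.
From (5): Beck ∉ Governance.
(3): Beck matches Dax: Beck ∉ Marketing.
(3): Dax matches Beck: Dax ∉ Governance.
(6) contrapositive: Beck ∉ Legal.
(6) contrapositive: Dax ∉ Legal.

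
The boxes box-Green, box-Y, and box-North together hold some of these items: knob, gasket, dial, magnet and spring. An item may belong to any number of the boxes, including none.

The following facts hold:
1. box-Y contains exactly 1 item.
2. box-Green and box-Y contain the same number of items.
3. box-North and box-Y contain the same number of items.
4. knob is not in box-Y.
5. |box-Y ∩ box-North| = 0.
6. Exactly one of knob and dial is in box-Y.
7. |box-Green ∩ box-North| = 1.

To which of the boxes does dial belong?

dial: box-Y

From (4): knob ∉ box-Y.
(6) (exactly one): dial ∈ box-Y.
(1): box-Y already has 1, so the rest are out.
Suppose dial ∈ box-Green: no assignment then satisfies all the clues, so dial ∉ box-Green.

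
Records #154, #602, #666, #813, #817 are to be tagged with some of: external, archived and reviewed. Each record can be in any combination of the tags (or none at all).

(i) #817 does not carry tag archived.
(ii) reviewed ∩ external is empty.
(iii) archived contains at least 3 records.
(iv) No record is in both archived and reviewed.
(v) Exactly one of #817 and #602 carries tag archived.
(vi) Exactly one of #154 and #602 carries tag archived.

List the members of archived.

archived = {#602, #666, #813}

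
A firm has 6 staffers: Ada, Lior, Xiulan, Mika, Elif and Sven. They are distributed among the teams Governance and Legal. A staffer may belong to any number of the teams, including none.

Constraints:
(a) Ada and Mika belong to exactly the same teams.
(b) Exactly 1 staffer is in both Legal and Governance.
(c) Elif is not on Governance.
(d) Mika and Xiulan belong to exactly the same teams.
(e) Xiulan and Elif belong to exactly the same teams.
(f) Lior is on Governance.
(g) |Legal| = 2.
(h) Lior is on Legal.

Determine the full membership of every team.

Governance = {Lior}; Legal = {Lior, Sven}

From (c): Elif ∉ Governance.
From (f): Lior ∈ Governance.
From (h): Lior ∈ Legal.
(e): Xiulan matches Elif: Xiulan ∉ Governance.
(d): Mika matches Xiulan: Mika ∉ Governance.
(a): Ada matches Mika: Ada ∉ Governance.
Suppose Ada ∈ Legal: no assignment then satisfies all the clues, so Ada ∉ Legal.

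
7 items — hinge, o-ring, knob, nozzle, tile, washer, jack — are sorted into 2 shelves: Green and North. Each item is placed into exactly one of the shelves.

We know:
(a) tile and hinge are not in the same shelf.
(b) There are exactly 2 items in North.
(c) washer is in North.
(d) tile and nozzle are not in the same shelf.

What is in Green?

From (c): washer ∈ North.
Suppose hinge ∉ Green: no assignment then satisfies all the clues, so hinge ∈ Green.

Green = {hinge, jack, knob, nozzle, o-ring}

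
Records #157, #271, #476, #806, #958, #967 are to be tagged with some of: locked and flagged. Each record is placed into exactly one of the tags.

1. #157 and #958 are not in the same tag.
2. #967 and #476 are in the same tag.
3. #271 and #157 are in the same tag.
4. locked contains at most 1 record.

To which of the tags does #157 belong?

#157: flagged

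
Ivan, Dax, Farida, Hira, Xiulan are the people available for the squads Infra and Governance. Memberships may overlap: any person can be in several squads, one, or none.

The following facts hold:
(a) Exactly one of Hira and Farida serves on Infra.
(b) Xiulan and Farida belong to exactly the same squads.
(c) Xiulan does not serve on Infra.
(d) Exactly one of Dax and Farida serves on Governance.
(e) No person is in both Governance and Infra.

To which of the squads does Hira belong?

Hira: Infra

From (c): Xiulan ∉ Infra.
(b): Farida matches Xiulan: Farida ∉ Infra.
(a) (exactly one): Hira ∈ Infra.
(e) (disjoint): Hira ∉ Governance.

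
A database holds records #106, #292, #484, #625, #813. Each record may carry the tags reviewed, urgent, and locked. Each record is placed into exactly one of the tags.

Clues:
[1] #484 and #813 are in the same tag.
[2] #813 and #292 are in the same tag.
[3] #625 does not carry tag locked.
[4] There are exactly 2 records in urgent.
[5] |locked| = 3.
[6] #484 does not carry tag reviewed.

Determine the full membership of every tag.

reviewed = {}; urgent = {#106, #625}; locked = {#292, #484, #813}

From (3): #625 ∉ locked.
From (6): #484 ∉ reviewed.
(1): #813 matches #484: #813 ∉ reviewed.
(2): #292 matches #813: #292 ∉ reviewed.
Suppose #106 ∈ reviewed: no assignment then satisfies all the clues, so #106 ∉ reviewed.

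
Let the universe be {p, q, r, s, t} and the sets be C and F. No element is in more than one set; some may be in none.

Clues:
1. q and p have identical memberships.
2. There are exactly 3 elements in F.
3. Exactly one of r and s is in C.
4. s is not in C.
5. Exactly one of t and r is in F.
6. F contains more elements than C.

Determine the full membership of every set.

From (4): s ∉ C.
(3) (exactly one): r ∈ C.
(5) (exactly one): t ∈ F.
Suppose p ∈ C: no assignment then satisfies all the clues, so p ∉ C.

C = {r}; F = {p, q, t}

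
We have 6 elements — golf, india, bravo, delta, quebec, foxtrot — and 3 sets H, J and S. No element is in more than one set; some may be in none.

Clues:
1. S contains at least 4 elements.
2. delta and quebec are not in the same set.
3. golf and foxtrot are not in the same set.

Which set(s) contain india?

india: S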